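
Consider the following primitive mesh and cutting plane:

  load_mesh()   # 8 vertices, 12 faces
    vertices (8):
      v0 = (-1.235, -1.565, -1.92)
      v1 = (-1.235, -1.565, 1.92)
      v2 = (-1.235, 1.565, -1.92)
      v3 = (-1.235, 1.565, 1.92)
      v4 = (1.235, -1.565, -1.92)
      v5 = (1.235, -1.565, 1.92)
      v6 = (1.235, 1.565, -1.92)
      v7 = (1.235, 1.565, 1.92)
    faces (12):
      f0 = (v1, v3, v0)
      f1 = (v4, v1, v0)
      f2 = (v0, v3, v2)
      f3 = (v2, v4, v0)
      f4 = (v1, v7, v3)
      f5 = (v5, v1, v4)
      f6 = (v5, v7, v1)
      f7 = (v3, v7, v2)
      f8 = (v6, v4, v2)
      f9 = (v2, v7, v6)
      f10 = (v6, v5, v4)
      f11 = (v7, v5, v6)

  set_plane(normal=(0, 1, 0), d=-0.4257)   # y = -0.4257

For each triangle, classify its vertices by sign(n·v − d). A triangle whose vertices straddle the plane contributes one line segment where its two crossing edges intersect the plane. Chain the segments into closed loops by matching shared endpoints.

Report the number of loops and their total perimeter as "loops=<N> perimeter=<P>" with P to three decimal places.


Straddling triangles (8 of 12):
  (v1,v3,v0) [-+-] → (-1.235, -0.4257, 1.92)–(-1.235, -0.4257, -0.522265)  len=2.4423
  (v0,v3,v2) [-++] → (-1.235, -0.4257, -0.522265)–(-1.235, -0.4257, -1.92)  len=1.3977
  (v2,v4,v0) [+--] → (0.335936, -0.4257, -1.92)–(-1.235, -0.4257, -1.92)  len=1.5709
  (v1,v7,v3) [-++] → (-0.335936, -0.4257, 1.92)–(-1.235, -0.4257, 1.92)  len=0.8991
  (v5,v7,v1) [-+-] → (1.235, -0.4257, 1.92)–(-0.335936, -0.4257, 1.92)  len=1.5709
  (v6,v4,v2) [+-+] → (1.235, -0.4257, -1.92)–(0.335936, -0.4257, -1.92)  len=0.8991
  (v6,v5,v4) [+--] → (1.235, -0.4257, 0.522265)–(1.235, -0.4257, -1.92)  len=2.4423
  (v7,v5,v6) [+-+] → (1.235, -0.4257, 1.92)–(1.235, -0.4257, 0.522265)  len=1.3977

Chained into 1 loop(s):
  loop 1: 8 segments, perimeter = 12.6200
Total perimeter = 12.620

loops=1 perimeter=12.620


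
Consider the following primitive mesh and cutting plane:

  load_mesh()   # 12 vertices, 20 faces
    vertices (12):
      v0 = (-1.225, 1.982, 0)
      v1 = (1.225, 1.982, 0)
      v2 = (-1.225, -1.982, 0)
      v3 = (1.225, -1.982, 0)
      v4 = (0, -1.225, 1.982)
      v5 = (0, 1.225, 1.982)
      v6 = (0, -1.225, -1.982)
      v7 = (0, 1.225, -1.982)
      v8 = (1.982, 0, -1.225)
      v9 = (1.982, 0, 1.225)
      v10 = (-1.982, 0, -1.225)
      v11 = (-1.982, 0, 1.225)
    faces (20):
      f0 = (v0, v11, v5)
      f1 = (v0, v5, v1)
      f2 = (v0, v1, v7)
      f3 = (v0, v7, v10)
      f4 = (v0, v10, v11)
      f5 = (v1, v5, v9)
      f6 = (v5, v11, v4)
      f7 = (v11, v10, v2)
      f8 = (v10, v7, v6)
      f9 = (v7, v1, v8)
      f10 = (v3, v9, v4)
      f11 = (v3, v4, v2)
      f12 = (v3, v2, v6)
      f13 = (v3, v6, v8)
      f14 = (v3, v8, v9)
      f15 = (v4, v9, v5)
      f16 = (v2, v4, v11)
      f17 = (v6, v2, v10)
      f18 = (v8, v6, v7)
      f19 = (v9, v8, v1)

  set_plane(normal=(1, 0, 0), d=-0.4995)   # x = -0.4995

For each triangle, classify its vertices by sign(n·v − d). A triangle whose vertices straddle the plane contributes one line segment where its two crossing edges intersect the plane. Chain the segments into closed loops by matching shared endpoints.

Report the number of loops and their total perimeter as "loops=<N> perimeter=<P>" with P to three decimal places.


Straddling triangles (10 of 20):
  (v0,v11,v5) [--+] → (-0.4995, 0.916278, 1.79122)–(-0.4995, 1.53367, 1.17383)  len=0.8731
  (v0,v5,v1) [-++] → (-0.4995, 1.53367, 1.17383)–(-0.4995, 1.982, 0)  len=1.2565
  (v0,v1,v7) [-++] → (-0.4995, 1.982, 0)–(-0.4995, 1.53367, -1.17383)  len=1.2565
  (v0,v7,v10) [-+-] → (-0.4995, 1.53367, -1.17383)–(-0.4995, 0.916278, -1.79122)  len=0.8731
  (v5,v11,v4) [+-+] → (-0.4995, 0.916278, 1.79122)–(-0.4995, -0.916278, 1.79122)  len=1.8326
  (v10,v7,v6) [-++] → (-0.4995, 0.916278, -1.79122)–(-0.4995, -0.916278, -1.79122)  len=1.8326
  (v3,v4,v2) [++-] → (-0.4995, -1.53367, 1.17383)–(-0.4995, -1.982, 0)  len=1.2565
  (v3,v2,v6) [+-+] → (-0.4995, -1.982, 0)–(-0.4995, -1.53367, -1.17383)  len=1.2565
  (v2,v4,v11) [-+-] → (-0.4995, -1.53367, 1.17383)–(-0.4995, -0.916278, 1.79122)  len=0.8731
  (v6,v2,v10) [+--] → (-0.4995, -1.53367, -1.17383)–(-0.4995, -0.916278, -1.79122)  len=0.8731

Chained into 1 loop(s):
  loop 1: 10 segments, perimeter = 12.1837
Total perimeter = 12.184

loops=1 perimeter=12.184


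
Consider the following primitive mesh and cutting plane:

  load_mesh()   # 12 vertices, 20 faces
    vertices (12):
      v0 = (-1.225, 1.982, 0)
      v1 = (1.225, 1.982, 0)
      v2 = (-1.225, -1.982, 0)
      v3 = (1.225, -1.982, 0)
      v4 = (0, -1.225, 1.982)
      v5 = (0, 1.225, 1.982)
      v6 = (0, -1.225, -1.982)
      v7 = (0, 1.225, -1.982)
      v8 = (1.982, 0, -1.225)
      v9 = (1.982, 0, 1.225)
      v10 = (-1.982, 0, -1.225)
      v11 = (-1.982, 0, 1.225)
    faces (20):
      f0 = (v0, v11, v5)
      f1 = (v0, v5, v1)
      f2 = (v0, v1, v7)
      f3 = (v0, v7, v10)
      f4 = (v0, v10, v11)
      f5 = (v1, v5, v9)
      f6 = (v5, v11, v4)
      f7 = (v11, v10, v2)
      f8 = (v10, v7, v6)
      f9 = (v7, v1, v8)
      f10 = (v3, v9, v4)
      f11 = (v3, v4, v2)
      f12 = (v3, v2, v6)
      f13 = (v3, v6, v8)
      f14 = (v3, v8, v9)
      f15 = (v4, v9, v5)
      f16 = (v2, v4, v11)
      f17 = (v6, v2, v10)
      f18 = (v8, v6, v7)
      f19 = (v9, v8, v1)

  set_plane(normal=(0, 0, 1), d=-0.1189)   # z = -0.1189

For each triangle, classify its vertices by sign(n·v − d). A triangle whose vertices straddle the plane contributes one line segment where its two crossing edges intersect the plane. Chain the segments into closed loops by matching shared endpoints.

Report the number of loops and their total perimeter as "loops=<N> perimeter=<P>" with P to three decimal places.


loops=1 perimeter=13.100

Straddling triangles (10 of 20):
  (v0,v1,v7) [++-] → (1.15151, 1.93659, -0.1189)–(-1.15151, 1.93659, -0.1189)  len=2.3030
  (v0,v7,v10) [+--] → (-1.15151, 1.93659, -0.1189)–(-1.29848, 1.78962, -0.1189)  len=0.2078
  (v0,v10,v11) [+-+] → (-1.29848, 1.78962, -0.1189)–(-1.982, 0, -0.1189)  len=1.9157
  (v11,v10,v2) [+-+] → (-1.982, 0, -0.1189)–(-1.29848, -1.78962, -0.1189)  len=1.9157
  (v7,v1,v8) [-+-] → (1.15151, 1.93659, -0.1189)–(1.29848, 1.78962, -0.1189)  len=0.2078
  (v3,v2,v6) [++-] → (-1.15151, -1.93659, -0.1189)–(1.15151, -1.93659, -0.1189)  len=2.3030
  (v3,v6,v8) [+--] → (1.15151, -1.93659, -0.1189)–(1.29848, -1.78962, -0.1189)  len=0.2078
  (v3,v8,v9) [+-+] → (1.29848, -1.78962, -0.1189)–(1.982, 0, -0.1189)  len=1.9157
  (v6,v2,v10) [-+-] → (-1.15151, -1.93659, -0.1189)–(-1.29848, -1.78962, -0.1189)  len=0.2078
  (v9,v8,v1) [+-+] → (1.982, 0, -0.1189)–(1.29848, 1.78962, -0.1189)  len=1.9157

Chained into 1 loop(s):
  loop 1: 10 segments, perimeter = 13.1003
Total perimeter = 13.100


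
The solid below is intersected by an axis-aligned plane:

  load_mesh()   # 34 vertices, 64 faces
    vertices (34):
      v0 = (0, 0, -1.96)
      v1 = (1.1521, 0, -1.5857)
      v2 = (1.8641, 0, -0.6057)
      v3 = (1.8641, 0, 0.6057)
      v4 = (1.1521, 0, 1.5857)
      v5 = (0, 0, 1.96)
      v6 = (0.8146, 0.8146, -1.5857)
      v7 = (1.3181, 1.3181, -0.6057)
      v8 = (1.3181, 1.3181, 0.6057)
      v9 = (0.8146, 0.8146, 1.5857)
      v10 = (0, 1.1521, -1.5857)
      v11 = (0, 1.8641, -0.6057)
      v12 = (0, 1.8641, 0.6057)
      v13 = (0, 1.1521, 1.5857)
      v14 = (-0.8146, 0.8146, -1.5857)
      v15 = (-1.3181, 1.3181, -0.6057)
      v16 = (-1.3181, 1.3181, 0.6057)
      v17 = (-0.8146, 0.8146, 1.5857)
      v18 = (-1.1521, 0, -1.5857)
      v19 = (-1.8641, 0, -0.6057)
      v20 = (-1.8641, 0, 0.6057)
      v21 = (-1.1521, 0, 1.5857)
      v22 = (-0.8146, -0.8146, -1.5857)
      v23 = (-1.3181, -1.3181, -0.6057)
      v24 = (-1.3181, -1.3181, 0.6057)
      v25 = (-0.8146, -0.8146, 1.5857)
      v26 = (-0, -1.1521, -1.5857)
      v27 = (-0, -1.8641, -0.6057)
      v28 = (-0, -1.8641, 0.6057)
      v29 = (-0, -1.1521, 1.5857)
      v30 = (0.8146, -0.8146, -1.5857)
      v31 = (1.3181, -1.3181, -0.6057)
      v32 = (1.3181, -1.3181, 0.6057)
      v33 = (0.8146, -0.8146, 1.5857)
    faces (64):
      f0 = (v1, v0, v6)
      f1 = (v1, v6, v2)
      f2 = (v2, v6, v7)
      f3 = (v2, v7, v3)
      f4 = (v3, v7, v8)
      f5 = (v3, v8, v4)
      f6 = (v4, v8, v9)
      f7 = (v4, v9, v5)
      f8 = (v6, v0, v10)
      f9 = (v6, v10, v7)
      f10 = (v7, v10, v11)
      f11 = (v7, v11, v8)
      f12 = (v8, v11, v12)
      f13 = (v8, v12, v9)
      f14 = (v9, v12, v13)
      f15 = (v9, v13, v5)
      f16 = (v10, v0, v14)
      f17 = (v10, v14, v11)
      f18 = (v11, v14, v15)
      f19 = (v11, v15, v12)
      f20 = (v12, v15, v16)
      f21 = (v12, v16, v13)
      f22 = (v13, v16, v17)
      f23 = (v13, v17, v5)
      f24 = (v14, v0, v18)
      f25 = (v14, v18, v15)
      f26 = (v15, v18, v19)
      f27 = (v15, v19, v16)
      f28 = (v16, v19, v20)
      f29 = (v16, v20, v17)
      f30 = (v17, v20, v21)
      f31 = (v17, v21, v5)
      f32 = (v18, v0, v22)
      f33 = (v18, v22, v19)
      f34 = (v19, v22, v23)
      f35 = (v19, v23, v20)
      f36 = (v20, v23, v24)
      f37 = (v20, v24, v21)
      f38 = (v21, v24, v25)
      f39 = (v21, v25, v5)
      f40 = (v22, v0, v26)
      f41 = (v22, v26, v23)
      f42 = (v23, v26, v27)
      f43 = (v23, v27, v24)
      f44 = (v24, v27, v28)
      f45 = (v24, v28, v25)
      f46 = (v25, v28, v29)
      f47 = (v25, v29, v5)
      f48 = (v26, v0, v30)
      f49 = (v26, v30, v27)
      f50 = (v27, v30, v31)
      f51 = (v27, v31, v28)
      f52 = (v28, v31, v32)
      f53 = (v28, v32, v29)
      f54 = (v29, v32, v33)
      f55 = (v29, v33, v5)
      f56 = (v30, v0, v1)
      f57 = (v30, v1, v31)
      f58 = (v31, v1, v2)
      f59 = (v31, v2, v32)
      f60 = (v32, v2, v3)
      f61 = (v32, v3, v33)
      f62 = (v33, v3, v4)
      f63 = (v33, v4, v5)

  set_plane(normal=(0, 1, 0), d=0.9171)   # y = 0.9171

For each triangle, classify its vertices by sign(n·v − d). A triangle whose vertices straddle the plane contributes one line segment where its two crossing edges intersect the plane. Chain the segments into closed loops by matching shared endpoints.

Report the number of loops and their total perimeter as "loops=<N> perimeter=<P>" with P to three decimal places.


Straddling triangles (20 of 64):
  (v2,v6,v7) [--+] → (0.9171, 0.9171, -1.3862)–(1.48421, 0.9171, -0.6057)  len=0.9648
  (v2,v7,v3) [-+-] → (1.48421, 0.9171, -0.6057)–(1.48421, 0.9171, -0.237161)  len=0.3685
  (v3,v7,v8) [-++] → (1.48421, 0.9171, -0.237161)–(1.48421, 0.9171, 0.6057)  len=0.8429
  (v3,v8,v4) [-+-] → (1.48421, 0.9171, 0.6057)–(1.2676, 0.9171, 0.903841)  len=0.3685
  (v4,v8,v9) [-+-] → (1.2676, 0.9171, 0.903841)–(0.9171, 0.9171, 1.3862)  len=0.5963
  (v6,v0,v10) [--+] → (0, 0.9171, -1.66205)–(0.567203, 0.9171, -1.5857)  len=0.5723
  (v6,v10,v7) [-++] → (0.567203, 0.9171, -1.5857)–(0.9171, 0.9171, -1.3862)  len=0.4028
  (v8,v12,v9) [++-] → (0.735042, 0.9171, 1.48999)–(0.9171, 0.9171, 1.3862)  len=0.2096
  (v9,v12,v13) [-++] → (0.735042, 0.9171, 1.48999)–(0.567203, 0.9171, 1.5857)  len=0.1932
  (v9,v13,v5) [-+-] → (0.567203, 0.9171, 1.5857)–(0, 0.9171, 1.66205)  len=0.5723
  (v10,v0,v14) [+--] → (0, 0.9171, -1.66205)–(-0.567203, 0.9171, -1.5857)  len=0.5723
  (v10,v14,v11) [+-+] → (-0.567203, 0.9171, -1.5857)–(-0.735042, 0.9171, -1.48999)  len=0.1932
  (v11,v14,v15) [+-+] → (-0.735042, 0.9171, -1.48999)–(-0.9171, 0.9171, -1.3862)  len=0.2096
  (v13,v16,v17) [++-] → (-0.9171, 0.9171, 1.3862)–(-0.567203, 0.9171, 1.5857)  len=0.4028
  (v13,v17,v5) [+--] → (-0.567203, 0.9171, 1.5857)–(0, 0.9171, 1.66205)  len=0.5723
  (v14,v18,v15) [--+] → (-1.2676, 0.9171, -0.903841)–(-0.9171, 0.9171, -1.3862)  len=0.5963
  (v15,v18,v19) [+--] → (-1.2676, 0.9171, -0.903841)–(-1.48421, 0.9171, -0.6057)  len=0.3685
  (v15,v19,v16) [+-+] → (-1.48421, 0.9171, -0.6057)–(-1.48421, 0.9171, 0.237161)  len=0.8429
  (v16,v19,v20) [+--] → (-1.48421, 0.9171, 0.237161)–(-1.48421, 0.9171, 0.6057)  len=0.3685
  (v16,v20,v17) [+--] → (-1.48421, 0.9171, 0.6057)–(-0.9171, 0.9171, 1.3862)  len=0.9648

Chained into 1 loop(s):
  loop 1: 20 segments, perimeter = 10.1823
Total perimeter = 10.182

loops=1 perimeter=10.182


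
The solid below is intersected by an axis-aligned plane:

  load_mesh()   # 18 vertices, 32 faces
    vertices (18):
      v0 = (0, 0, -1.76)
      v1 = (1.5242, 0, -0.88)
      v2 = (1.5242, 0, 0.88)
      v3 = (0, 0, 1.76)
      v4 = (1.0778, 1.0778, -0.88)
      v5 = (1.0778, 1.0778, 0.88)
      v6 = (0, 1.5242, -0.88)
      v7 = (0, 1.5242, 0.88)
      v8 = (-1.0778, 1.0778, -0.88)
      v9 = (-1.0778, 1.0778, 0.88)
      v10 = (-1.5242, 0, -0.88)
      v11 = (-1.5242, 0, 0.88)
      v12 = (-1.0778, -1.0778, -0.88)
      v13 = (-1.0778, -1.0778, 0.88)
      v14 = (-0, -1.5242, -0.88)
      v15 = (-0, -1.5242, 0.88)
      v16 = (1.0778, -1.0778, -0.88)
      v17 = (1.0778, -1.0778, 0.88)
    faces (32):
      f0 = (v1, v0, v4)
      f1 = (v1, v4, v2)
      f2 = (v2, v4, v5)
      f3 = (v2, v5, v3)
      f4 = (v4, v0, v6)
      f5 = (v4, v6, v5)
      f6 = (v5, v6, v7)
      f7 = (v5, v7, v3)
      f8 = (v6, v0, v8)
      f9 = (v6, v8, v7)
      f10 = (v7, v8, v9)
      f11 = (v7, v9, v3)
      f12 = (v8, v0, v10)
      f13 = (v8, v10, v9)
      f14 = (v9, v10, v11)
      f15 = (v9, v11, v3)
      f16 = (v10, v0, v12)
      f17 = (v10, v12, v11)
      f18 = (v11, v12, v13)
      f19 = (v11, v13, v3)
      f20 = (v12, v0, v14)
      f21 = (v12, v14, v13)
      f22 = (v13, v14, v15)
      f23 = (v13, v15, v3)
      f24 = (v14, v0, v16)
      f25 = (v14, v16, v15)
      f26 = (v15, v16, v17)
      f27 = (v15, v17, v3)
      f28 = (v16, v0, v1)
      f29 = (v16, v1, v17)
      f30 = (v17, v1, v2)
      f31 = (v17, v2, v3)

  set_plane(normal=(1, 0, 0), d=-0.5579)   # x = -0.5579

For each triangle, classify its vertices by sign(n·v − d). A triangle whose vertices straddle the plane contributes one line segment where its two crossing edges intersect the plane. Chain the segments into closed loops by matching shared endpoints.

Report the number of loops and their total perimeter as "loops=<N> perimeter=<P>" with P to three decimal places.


loops=1 perimeter=9.210

Straddling triangles (12 of 32):
  (v6,v0,v8) [++-] → (-0.5579, 0.5579, -1.30449)–(-0.5579, 1.29313, -0.88)  len=0.8490
  (v6,v8,v7) [+-+] → (-0.5579, 1.29313, -0.88)–(-0.5579, 1.29313, -0.0310262)  len=0.8490
  (v7,v8,v9) [+--] → (-0.5579, 1.29313, -0.0310262)–(-0.5579, 1.29313, 0.88)  len=0.9110
  (v7,v9,v3) [+-+] → (-0.5579, 1.29313, 0.88)–(-0.5579, 0.5579, 1.30449)  len=0.8490
  (v8,v0,v10) [-+-] → (-0.5579, 0.5579, -1.30449)–(-0.5579, 0, -1.4379)  len=0.5736
  (v9,v11,v3) [--+] → (-0.5579, 0, 1.4379)–(-0.5579, 0.5579, 1.30449)  len=0.5736
  (v10,v0,v12) [-+-] → (-0.5579, 0, -1.4379)–(-0.5579, -0.5579, -1.30449)  len=0.5736
  (v11,v13,v3) [--+] → (-0.5579, -0.5579, 1.30449)–(-0.5579, 0, 1.4379)  len=0.5736
  (v12,v0,v14) [-++] → (-0.5579, -0.5579, -1.30449)–(-0.5579, -1.29313, -0.88)  len=0.8490
  (v12,v14,v13) [-+-] → (-0.5579, -1.29313, -0.88)–(-0.5579, -1.29313, 0.0310262)  len=0.9110
  (v13,v14,v15) [-++] → (-0.5579, -1.29313, 0.0310262)–(-0.5579, -1.29313, 0.88)  len=0.8490
  (v13,v15,v3) [-++] → (-0.5579, -1.29313, 0.88)–(-0.5579, -0.5579, 1.30449)  len=0.8490

Chained into 1 loop(s):
  loop 1: 12 segments, perimeter = 9.2104
Total perimeter = 9.210


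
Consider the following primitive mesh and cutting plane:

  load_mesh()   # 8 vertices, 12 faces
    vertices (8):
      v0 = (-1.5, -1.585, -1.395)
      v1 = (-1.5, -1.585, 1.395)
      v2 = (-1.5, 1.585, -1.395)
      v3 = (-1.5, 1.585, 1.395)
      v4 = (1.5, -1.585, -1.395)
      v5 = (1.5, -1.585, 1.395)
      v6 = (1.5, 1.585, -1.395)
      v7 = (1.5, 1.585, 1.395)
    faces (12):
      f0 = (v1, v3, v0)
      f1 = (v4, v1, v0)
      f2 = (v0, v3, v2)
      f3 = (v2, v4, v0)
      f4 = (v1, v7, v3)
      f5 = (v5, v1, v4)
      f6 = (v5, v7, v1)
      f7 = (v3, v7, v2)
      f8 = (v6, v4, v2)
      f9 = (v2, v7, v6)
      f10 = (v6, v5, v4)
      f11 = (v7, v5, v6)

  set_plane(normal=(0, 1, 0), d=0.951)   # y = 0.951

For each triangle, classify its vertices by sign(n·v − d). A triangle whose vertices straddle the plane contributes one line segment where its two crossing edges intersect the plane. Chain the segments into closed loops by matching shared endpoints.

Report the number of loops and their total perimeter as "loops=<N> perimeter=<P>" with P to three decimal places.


Straddling triangles (8 of 12):
  (v1,v3,v0) [-+-] → (-1.5, 0.951, 1.395)–(-1.5, 0.951, 0.837)  len=0.5580
  (v0,v3,v2) [-++] → (-1.5, 0.951, 0.837)–(-1.5, 0.951, -1.395)  len=2.2320
  (v2,v4,v0) [+--] → (-0.9, 0.951, -1.395)–(-1.5, 0.951, -1.395)  len=0.6000
  (v1,v7,v3) [-++] → (0.9, 0.951, 1.395)–(-1.5, 0.951, 1.395)  len=2.4000
  (v5,v7,v1) [-+-] → (1.5, 0.951, 1.395)–(0.9, 0.951, 1.395)  len=0.6000
  (v6,v4,v2) [+-+] → (1.5, 0.951, -1.395)–(-0.9, 0.951, -1.395)  len=2.4000
  (v6,v5,v4) [+--] → (1.5, 0.951, -0.837)–(1.5, 0.951, -1.395)  len=0.5580
  (v7,v5,v6) [+-+] → (1.5, 0.951, 1.395)–(1.5, 0.951, -0.837)  len=2.2320

Chained into 1 loop(s):
  loop 1: 8 segments, perimeter = 11.5800
Total perimeter = 11.580

loops=1 perimeter=11.580


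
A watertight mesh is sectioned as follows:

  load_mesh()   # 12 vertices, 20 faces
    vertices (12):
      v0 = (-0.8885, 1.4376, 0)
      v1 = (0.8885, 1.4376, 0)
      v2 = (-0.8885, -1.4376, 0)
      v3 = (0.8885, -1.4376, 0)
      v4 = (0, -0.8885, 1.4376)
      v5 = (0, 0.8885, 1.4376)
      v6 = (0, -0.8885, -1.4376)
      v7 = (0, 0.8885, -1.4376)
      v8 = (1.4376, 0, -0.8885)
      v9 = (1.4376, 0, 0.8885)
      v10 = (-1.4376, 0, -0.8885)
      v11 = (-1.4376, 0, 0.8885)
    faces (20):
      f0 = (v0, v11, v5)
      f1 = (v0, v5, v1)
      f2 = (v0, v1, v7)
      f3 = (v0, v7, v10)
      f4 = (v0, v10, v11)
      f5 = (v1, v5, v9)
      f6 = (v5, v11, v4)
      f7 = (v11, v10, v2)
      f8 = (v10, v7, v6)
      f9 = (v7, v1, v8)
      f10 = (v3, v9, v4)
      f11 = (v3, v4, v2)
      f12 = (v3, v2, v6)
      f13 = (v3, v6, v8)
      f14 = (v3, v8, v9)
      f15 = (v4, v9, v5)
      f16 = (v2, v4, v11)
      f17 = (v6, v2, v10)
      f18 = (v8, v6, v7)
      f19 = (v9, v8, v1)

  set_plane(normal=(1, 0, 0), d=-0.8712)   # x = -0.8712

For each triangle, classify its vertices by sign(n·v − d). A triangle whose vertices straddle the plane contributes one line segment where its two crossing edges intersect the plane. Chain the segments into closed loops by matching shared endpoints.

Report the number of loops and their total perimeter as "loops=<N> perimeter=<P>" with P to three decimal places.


Straddling triangles (10 of 20):
  (v0,v11,v5) [--+] → (-0.8712, 0.35006, 1.10484)–(-0.8712, 1.42691, 0.0279915)  len=1.5229
  (v0,v5,v1) [-++] → (-0.8712, 1.42691, 0.0279915)–(-0.8712, 1.4376, 0)  len=0.0300
  (v0,v1,v7) [-++] → (-0.8712, 1.4376, 0)–(-0.8712, 1.42691, -0.0279915)  len=0.0300
  (v0,v7,v10) [-+-] → (-0.8712, 1.42691, -0.0279915)–(-0.8712, 0.35006, -1.10484)  len=1.5229
  (v5,v11,v4) [+-+] → (-0.8712, 0.35006, 1.10484)–(-0.8712, -0.35006, 1.10484)  len=0.7001
  (v10,v7,v6) [-++] → (-0.8712, 0.35006, -1.10484)–(-0.8712, -0.35006, -1.10484)  len=0.7001
  (v3,v4,v2) [++-] → (-0.8712, -1.42691, 0.0279915)–(-0.8712, -1.4376, 0)  len=0.0300
  (v3,v2,v6) [+-+] → (-0.8712, -1.4376, 0)–(-0.8712, -1.42691, -0.0279915)  len=0.0300
  (v2,v4,v11) [-+-] → (-0.8712, -1.42691, 0.0279915)–(-0.8712, -0.35006, 1.10484)  len=1.5229
  (v6,v2,v10) [+--] → (-0.8712, -1.42691, -0.0279915)–(-0.8712, -0.35006, -1.10484)  len=1.5229

Chained into 1 loop(s):
  loop 1: 10 segments, perimeter = 7.6117
Total perimeter = 7.612

loops=1 perimeter=7.612


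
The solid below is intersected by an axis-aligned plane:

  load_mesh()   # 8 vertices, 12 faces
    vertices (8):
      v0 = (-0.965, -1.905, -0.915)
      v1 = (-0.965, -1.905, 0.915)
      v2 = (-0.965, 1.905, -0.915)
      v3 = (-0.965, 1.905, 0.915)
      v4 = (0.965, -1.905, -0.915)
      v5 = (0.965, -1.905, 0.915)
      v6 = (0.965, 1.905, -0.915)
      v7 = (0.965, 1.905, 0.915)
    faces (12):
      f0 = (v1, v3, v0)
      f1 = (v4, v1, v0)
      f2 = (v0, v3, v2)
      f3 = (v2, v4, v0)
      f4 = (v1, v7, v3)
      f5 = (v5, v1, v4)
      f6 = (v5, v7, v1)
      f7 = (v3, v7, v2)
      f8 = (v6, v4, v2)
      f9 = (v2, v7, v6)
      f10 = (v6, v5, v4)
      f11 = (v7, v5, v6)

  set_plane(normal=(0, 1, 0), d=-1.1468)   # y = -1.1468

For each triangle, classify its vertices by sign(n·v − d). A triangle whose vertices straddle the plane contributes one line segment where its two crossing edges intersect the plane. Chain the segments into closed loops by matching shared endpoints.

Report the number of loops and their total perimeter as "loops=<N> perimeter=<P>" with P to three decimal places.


loops=1 perimeter=7.520

Straddling triangles (8 of 12):
  (v1,v3,v0) [-+-] → (-0.965, -1.1468, 0.915)–(-0.965, -1.1468, -0.550825)  len=1.4658
  (v0,v3,v2) [-++] → (-0.965, -1.1468, -0.550825)–(-0.965, -1.1468, -0.915)  len=0.3642
  (v2,v4,v0) [+--] → (0.580925, -1.1468, -0.915)–(-0.965, -1.1468, -0.915)  len=1.5459
  (v1,v7,v3) [-++] → (-0.580925, -1.1468, 0.915)–(-0.965, -1.1468, 0.915)  len=0.3841
  (v5,v7,v1) [-+-] → (0.965, -1.1468, 0.915)–(-0.580925, -1.1468, 0.915)  len=1.5459
  (v6,v4,v2) [+-+] → (0.965, -1.1468, -0.915)–(0.580925, -1.1468, -0.915)  len=0.3841
  (v6,v5,v4) [+--] → (0.965, -1.1468, 0.550825)–(0.965, -1.1468, -0.915)  len=1.4658
  (v7,v5,v6) [+-+] → (0.965, -1.1468, 0.915)–(0.965, -1.1468, 0.550825)  len=0.3642

Chained into 1 loop(s):
  loop 1: 8 segments, perimeter = 7.5200
Total perimeter = 7.520


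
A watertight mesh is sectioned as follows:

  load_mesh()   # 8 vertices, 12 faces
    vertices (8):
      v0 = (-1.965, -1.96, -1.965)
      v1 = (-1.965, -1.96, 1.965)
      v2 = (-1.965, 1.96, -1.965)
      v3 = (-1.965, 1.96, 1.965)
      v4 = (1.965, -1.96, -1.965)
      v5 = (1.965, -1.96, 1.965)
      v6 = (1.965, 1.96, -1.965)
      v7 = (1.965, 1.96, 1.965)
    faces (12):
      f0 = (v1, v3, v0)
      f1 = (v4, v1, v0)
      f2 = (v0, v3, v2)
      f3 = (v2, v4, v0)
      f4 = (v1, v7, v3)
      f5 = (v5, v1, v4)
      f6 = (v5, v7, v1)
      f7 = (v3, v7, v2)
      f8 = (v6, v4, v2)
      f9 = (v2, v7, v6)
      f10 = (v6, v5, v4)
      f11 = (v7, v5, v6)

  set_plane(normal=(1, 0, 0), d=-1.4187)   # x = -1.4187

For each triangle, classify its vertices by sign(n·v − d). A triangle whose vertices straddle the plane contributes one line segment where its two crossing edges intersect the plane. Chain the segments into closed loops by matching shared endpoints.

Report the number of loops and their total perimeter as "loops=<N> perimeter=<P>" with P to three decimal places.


Straddling triangles (8 of 12):
  (v4,v1,v0) [+--] → (-1.4187, -1.96, 1.4187)–(-1.4187, -1.96, -1.965)  len=3.3837
  (v2,v4,v0) [-+-] → (-1.4187, 1.41509, -1.965)–(-1.4187, -1.96, -1.965)  len=3.3751
  (v1,v7,v3) [-+-] → (-1.4187, -1.41509, 1.965)–(-1.4187, 1.96, 1.965)  len=3.3751
  (v5,v1,v4) [+-+] → (-1.4187, -1.96, 1.965)–(-1.4187, -1.96, 1.4187)  len=0.5463
  (v5,v7,v1) [++-] → (-1.4187, -1.41509, 1.965)–(-1.4187, -1.96, 1.965)  len=0.5449
  (v3,v7,v2) [-+-] → (-1.4187, 1.96, 1.965)–(-1.4187, 1.96, -1.4187)  len=3.3837
  (v6,v4,v2) [++-] → (-1.4187, 1.41509, -1.965)–(-1.4187, 1.96, -1.965)  len=0.5449
  (v2,v7,v6) [-++] → (-1.4187, 1.96, -1.4187)–(-1.4187, 1.96, -1.965)  len=0.5463

Chained into 1 loop(s):
  loop 1: 8 segments, perimeter = 15.7000
Total perimeter = 15.700

loops=1 perimeter=15.700


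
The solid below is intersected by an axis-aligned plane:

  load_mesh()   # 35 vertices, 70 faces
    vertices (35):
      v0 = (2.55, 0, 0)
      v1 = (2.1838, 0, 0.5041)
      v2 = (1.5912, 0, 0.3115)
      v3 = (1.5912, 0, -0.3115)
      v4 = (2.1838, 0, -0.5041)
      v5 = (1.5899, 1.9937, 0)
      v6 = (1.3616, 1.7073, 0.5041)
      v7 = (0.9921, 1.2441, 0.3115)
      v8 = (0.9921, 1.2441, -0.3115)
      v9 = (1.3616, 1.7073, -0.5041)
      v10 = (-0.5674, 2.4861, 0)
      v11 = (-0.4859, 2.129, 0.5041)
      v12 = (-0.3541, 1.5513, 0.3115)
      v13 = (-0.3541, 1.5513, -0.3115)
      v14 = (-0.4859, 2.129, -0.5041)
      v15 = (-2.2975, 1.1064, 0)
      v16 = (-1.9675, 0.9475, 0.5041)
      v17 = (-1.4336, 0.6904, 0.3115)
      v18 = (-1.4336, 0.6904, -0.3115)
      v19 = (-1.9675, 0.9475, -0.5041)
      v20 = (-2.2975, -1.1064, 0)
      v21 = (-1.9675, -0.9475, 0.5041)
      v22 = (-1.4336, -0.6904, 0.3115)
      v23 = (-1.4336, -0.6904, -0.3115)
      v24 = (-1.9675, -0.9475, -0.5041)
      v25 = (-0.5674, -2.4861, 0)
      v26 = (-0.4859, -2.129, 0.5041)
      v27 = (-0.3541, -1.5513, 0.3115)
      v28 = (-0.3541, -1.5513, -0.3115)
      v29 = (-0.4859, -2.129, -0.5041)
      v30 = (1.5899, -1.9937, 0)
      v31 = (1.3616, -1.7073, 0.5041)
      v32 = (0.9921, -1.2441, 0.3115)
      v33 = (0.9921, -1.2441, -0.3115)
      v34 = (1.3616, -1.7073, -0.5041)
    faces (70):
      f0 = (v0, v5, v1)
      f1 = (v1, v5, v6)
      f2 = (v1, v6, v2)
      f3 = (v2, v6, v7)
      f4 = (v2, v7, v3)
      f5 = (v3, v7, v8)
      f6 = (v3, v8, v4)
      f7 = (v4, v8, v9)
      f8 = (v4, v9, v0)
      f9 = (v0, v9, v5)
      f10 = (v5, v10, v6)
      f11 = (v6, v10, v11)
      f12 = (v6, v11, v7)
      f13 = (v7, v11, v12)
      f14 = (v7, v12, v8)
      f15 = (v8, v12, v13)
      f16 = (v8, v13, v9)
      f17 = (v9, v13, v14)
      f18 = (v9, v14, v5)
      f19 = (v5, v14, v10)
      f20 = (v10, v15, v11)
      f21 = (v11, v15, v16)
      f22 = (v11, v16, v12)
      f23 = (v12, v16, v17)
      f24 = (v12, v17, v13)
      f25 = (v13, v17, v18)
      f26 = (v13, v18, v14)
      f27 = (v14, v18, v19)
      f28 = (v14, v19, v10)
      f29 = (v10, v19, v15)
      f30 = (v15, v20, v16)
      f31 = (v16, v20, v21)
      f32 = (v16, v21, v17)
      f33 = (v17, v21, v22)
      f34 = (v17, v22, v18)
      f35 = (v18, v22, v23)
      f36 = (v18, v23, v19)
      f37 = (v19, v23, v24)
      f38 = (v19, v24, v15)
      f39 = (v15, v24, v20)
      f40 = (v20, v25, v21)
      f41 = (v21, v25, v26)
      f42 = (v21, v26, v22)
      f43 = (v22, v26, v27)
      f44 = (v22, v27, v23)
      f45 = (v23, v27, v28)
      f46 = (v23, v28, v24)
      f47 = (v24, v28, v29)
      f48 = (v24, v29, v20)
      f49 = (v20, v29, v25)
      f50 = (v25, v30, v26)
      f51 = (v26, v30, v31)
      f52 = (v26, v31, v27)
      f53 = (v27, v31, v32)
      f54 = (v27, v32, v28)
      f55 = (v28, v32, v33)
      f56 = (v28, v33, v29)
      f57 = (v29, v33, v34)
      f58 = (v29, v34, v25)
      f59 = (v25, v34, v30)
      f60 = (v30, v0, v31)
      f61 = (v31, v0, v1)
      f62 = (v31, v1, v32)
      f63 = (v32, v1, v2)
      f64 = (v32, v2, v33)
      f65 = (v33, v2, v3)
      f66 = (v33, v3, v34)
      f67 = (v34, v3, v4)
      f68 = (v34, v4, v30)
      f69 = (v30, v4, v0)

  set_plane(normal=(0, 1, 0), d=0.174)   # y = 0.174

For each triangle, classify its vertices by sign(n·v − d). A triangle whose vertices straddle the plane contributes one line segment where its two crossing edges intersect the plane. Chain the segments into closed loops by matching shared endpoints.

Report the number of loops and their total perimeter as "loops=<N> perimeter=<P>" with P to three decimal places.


loops=2 perimeter=6.079

Straddling triangles (20 of 70):
  (v0,v5,v1) [-+-] → (2.46621, 0.174, 0)–(2.13197, 0.174, 0.460105)  len=0.5687
  (v1,v5,v6) [-++] → (2.13197, 0.174, 0.460105)–(2.10001, 0.174, 0.5041)  len=0.0544
  (v1,v6,v2) [-+-] → (2.10001, 0.174, 0.5041)–(1.5678, 0.174, 0.331129)  len=0.5596
  (v2,v6,v7) [-++] → (1.5678, 0.174, 0.331129)–(1.50741, 0.174, 0.3115)  len=0.0635
  (v2,v7,v3) [-+-] → (1.50741, 0.174, 0.3115)–(1.50741, 0.174, -0.224367)  len=0.5359
  (v3,v7,v8) [-++] → (1.50741, 0.174, -0.224367)–(1.50741, 0.174, -0.3115)  len=0.0871
  (v3,v8,v4) [-+-] → (1.50741, 0.174, -0.3115)–(2.01713, 0.174, -0.477163)  len=0.5360
  (v4,v8,v9) [-++] → (2.01713, 0.174, -0.477163)–(2.10001, 0.174, -0.5041)  len=0.0871
  (v4,v9,v0) [-+-] → (2.10001, 0.174, -0.5041)–(2.42888, 0.174, -0.0513755)  len=0.5596
  (v0,v9,v5) [-++] → (2.42888, 0.174, -0.0513755)–(2.46621, 0.174, 0)  len=0.0635
  (v15,v20,v16) [+-+] → (-2.2975, 0.174, 0)–(-2.09178, 0.174, 0.314256)  len=0.3756
  (v16,v20,v21) [+--] → (-2.09178, 0.174, 0.314256)–(-1.9675, 0.174, 0.5041)  len=0.2269
  (v16,v21,v17) [+-+] → (-1.9675, 0.174, 0.5041)–(-1.60193, 0.174, 0.372223)  len=0.3886
  (v17,v21,v22) [+--] → (-1.60193, 0.174, 0.372223)–(-1.4336, 0.174, 0.3115)  len=0.1789
  (v17,v22,v18) [+-+] → (-1.4336, 0.174, 0.3115)–(-1.4336, 0.174, -0.0785067)  len=0.3900
  (v18,v22,v23) [+--] → (-1.4336, 0.174, -0.0785067)–(-1.4336, 0.174, -0.3115)  len=0.2330
  (v18,v23,v19) [+-+] → (-1.4336, 0.174, -0.3115)–(-1.71537, 0.174, -0.413144)  len=0.2995
  (v19,v23,v24) [+--] → (-1.71537, 0.174, -0.413144)–(-1.9675, 0.174, -0.5041)  len=0.2680
  (v19,v24,v15) [+-+] → (-1.9675, 0.174, -0.5041)–(-2.14769, 0.174, -0.228844)  len=0.3290
  (v15,v24,v20) [+--] → (-2.14769, 0.174, -0.228844)–(-2.2975, 0.174, 0)  len=0.2735

Chained into 2 loop(s):
  loop 1: 10 segments, perimeter = 3.1154
  loop 2: 10 segments, perimeter = 2.9632
Total perimeter = 6.079


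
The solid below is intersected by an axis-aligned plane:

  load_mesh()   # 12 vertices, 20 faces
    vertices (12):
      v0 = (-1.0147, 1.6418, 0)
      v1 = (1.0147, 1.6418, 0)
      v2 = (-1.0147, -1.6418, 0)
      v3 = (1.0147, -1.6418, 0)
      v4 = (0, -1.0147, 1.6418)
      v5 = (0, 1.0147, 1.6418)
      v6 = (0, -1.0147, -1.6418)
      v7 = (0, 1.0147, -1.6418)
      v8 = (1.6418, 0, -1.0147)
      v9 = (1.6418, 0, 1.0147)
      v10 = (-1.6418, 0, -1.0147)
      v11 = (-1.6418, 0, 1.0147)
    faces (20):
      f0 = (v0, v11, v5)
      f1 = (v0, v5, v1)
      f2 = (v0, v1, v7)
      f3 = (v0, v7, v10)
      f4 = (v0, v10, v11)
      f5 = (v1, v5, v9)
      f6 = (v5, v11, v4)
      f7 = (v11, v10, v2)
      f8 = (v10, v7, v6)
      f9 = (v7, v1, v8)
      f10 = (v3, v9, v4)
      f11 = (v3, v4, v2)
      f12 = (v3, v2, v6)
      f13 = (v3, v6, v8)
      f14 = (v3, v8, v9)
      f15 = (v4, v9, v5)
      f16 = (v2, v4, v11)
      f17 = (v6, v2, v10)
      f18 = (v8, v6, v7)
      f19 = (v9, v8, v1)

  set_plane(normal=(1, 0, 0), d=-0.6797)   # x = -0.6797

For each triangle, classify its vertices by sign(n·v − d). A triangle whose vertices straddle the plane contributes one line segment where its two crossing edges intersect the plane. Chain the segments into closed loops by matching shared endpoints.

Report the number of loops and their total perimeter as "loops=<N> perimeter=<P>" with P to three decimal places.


loops=1 perimeter=9.452

Straddling triangles (10 of 20):
  (v0,v11,v5) [--+] → (-0.6797, 0.594617, 1.38218)–(-0.6797, 1.43476, 0.542035)  len=1.1881
  (v0,v5,v1) [-++] → (-0.6797, 1.43476, 0.542035)–(-0.6797, 1.6418, 0)  len=0.5802
  (v0,v1,v7) [-++] → (-0.6797, 1.6418, 0)–(-0.6797, 1.43476, -0.542035)  len=0.5802
  (v0,v7,v10) [-+-] → (-0.6797, 1.43476, -0.542035)–(-0.6797, 0.594617, -1.38218)  len=1.1881
  (v5,v11,v4) [+-+] → (-0.6797, 0.594617, 1.38218)–(-0.6797, -0.594617, 1.38218)  len=1.1892
  (v10,v7,v6) [-++] → (-0.6797, 0.594617, -1.38218)–(-0.6797, -0.594617, -1.38218)  len=1.1892
  (v3,v4,v2) [++-] → (-0.6797, -1.43476, 0.542035)–(-0.6797, -1.6418, 0)  len=0.5802
  (v3,v2,v6) [+-+] → (-0.6797, -1.6418, 0)–(-0.6797, -1.43476, -0.542035)  len=0.5802
  (v2,v4,v11) [-+-] → (-0.6797, -1.43476, 0.542035)–(-0.6797, -0.594617, 1.38218)  len=1.1881
  (v6,v2,v10) [+--] → (-0.6797, -1.43476, -0.542035)–(-0.6797, -0.594617, -1.38218)  len=1.1881

Chained into 1 loop(s):
  loop 1: 10 segments, perimeter = 9.4520
Total perimeter = 9.452


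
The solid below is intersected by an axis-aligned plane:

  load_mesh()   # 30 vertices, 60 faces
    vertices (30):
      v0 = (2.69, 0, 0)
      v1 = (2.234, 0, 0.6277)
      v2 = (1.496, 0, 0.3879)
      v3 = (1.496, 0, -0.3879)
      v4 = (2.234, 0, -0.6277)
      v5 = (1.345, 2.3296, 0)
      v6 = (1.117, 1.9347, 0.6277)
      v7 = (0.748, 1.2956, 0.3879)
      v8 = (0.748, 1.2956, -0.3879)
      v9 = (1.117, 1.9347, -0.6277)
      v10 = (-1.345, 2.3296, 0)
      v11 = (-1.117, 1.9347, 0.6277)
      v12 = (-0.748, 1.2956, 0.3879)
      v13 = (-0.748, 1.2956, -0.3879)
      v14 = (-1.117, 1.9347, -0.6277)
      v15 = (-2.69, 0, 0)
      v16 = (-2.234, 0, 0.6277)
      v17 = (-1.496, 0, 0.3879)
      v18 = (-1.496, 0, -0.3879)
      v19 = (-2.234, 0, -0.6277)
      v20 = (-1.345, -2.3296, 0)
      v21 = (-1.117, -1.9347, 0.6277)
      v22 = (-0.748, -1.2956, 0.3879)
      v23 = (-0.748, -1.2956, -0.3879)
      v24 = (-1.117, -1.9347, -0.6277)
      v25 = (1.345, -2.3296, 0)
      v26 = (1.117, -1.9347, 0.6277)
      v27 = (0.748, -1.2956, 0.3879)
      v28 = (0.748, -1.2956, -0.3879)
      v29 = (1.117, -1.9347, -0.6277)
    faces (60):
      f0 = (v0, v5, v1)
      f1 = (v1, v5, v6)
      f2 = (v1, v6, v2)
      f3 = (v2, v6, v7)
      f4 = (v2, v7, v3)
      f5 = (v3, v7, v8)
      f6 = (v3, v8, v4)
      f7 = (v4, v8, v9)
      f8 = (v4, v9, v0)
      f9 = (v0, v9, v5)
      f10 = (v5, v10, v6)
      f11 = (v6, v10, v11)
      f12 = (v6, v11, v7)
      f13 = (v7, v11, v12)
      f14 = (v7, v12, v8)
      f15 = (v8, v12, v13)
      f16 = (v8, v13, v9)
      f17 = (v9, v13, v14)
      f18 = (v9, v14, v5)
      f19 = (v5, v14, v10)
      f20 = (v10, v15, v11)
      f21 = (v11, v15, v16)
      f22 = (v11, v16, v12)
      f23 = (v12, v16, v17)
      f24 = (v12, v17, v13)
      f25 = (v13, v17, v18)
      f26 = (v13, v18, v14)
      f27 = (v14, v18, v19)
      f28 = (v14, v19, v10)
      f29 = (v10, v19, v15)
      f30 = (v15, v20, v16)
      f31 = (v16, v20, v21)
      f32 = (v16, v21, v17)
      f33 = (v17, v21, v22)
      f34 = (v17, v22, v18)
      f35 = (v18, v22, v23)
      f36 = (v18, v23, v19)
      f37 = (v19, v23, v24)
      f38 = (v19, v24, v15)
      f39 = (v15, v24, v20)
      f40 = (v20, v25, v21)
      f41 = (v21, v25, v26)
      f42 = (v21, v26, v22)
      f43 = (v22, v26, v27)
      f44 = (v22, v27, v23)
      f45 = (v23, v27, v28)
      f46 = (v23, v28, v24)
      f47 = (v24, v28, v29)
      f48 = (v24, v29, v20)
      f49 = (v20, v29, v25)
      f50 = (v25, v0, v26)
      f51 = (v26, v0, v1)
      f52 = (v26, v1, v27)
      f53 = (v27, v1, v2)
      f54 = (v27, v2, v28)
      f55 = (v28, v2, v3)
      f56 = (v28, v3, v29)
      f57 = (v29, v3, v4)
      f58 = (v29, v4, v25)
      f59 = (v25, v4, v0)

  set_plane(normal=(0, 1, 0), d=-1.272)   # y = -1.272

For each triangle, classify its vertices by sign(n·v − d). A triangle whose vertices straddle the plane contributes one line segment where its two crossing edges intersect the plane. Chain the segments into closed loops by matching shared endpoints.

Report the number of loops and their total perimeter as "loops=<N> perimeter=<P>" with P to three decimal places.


Straddling triangles (20 of 60):
  (v15,v20,v16) [+-+] → (-1.95561, -1.272, 0)–(-1.74859, -1.272, 0.284965)  len=0.3522
  (v16,v20,v21) [+--] → (-1.74859, -1.272, 0.284965)–(-1.49961, -1.272, 0.6277)  len=0.4236
  (v16,v21,v17) [+-+] → (-1.49961, -1.272, 0.6277)–(-1.24682, -1.272, 0.54556)  len=0.2658
  (v17,v21,v22) [+--] → (-1.24682, -1.272, 0.54556)–(-0.761625, -1.272, 0.3879)  len=0.5102
  (v17,v22,v18) [+-+] → (-0.761625, -1.272, 0.3879)–(-0.761625, -1.272, 0.373768)  len=0.0141
  (v18,v22,v23) [+--] → (-0.761625, -1.272, 0.373768)–(-0.761625, -1.272, -0.3879)  len=0.7617
  (v18,v23,v19) [+-+] → (-0.761625, -1.272, -0.3879)–(-0.775068, -1.272, -0.392268)  len=0.0141
  (v19,v23,v24) [+--] → (-0.775068, -1.272, -0.392268)–(-1.49961, -1.272, -0.6277)  len=0.7618
  (v19,v24,v15) [+-+] → (-1.49961, -1.272, -0.6277)–(-1.65581, -1.272, -0.412692)  len=0.2658
  (v15,v24,v20) [+--] → (-1.65581, -1.272, -0.412692)–(-1.95561, -1.272, 0)  len=0.5101
  (v25,v0,v26) [-+-] → (1.95561, -1.272, 0)–(1.65581, -1.272, 0.412692)  len=0.5101
  (v26,v0,v1) [-++] → (1.65581, -1.272, 0.412692)–(1.49961, -1.272, 0.6277)  len=0.2658
  (v26,v1,v27) [-+-] → (1.49961, -1.272, 0.6277)–(0.775068, -1.272, 0.392268)  len=0.7618
  (v27,v1,v2) [-++] → (0.775068, -1.272, 0.392268)–(0.761625, -1.272, 0.3879)  len=0.0141
  (v27,v2,v28) [-+-] → (0.761625, -1.272, 0.3879)–(0.761625, -1.272, -0.373768)  len=0.7617
  (v28,v2,v3) [-++] → (0.761625, -1.272, -0.373768)–(0.761625, -1.272, -0.3879)  len=0.0141
  (v28,v3,v29) [-+-] → (0.761625, -1.272, -0.3879)–(1.24682, -1.272, -0.54556)  len=0.5102
  (v29,v3,v4) [-++] → (1.24682, -1.272, -0.54556)–(1.49961, -1.272, -0.6277)  len=0.2658
  (v29,v4,v25) [-+-] → (1.49961, -1.272, -0.6277)–(1.74859, -1.272, -0.284965)  len=0.4236
  (v25,v4,v0) [-++] → (1.74859, -1.272, -0.284965)–(1.95561, -1.272, 0)  len=0.3522

Chained into 2 loop(s):
  loop 1: 10 segments, perimeter = 3.8794
  loop 2: 10 segments, perimeter = 3.8794
Total perimeter = 7.759

loops=2 perimeter=7.759


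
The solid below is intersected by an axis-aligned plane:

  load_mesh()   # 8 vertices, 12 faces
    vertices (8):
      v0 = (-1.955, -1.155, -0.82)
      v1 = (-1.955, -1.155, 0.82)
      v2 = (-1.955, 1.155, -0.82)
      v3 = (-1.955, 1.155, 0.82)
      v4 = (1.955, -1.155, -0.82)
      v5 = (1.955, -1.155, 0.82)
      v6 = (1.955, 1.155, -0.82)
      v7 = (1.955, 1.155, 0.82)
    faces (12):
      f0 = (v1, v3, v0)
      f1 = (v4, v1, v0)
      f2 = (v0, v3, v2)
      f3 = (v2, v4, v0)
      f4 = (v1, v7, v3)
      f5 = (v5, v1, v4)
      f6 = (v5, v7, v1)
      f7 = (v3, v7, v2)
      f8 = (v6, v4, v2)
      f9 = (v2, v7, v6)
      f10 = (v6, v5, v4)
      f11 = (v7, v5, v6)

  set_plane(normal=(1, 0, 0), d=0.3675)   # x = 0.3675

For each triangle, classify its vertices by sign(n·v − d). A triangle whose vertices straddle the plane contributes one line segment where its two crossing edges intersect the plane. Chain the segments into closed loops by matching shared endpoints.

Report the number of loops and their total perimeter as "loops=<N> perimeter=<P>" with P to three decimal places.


Straddling triangles (8 of 12):
  (v4,v1,v0) [+--] → (0.3675, -1.155, -0.154143)–(0.3675, -1.155, -0.82)  len=0.6659
  (v2,v4,v0) [-+-] → (0.3675, -0.217116, -0.82)–(0.3675, -1.155, -0.82)  len=0.9379
  (v1,v7,v3) [-+-] → (0.3675, 0.217116, 0.82)–(0.3675, 1.155, 0.82)  len=0.9379
  (v5,v1,v4) [+-+] → (0.3675, -1.155, 0.82)–(0.3675, -1.155, -0.154143)  len=0.9741
  (v5,v7,v1) [++-] → (0.3675, 0.217116, 0.82)–(0.3675, -1.155, 0.82)  len=1.3721
  (v3,v7,v2) [-+-] → (0.3675, 1.155, 0.82)–(0.3675, 1.155, 0.154143)  len=0.6659
  (v6,v4,v2) [++-] → (0.3675, -0.217116, -0.82)–(0.3675, 1.155, -0.82)  len=1.3721
  (v2,v7,v6) [-++] → (0.3675, 1.155, 0.154143)–(0.3675, 1.155, -0.82)  len=0.9741

Chained into 1 loop(s):
  loop 1: 8 segments, perimeter = 7.9000
Total perimeter = 7.900

loops=1 perimeter=7.900


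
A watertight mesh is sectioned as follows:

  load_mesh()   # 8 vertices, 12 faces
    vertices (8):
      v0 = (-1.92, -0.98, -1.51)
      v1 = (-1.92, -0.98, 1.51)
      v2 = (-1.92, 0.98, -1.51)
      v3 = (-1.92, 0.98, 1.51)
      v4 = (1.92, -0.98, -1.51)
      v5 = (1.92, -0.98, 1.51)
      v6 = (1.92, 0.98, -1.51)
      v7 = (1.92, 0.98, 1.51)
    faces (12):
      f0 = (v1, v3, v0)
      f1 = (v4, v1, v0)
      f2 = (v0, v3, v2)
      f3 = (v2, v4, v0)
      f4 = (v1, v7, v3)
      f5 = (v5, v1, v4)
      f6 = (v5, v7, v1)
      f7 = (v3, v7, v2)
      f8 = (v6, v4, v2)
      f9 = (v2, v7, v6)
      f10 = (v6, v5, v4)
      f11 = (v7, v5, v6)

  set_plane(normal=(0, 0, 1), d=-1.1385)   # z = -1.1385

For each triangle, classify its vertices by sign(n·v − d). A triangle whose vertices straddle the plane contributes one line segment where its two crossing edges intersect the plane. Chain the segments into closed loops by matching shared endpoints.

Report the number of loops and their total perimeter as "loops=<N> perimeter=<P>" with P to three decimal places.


loops=1 perimeter=11.600

Straddling triangles (8 of 12):
  (v1,v3,v0) [++-] → (-1.92, -0.738894, -1.1385)–(-1.92, -0.98, -1.1385)  len=0.2411
  (v4,v1,v0) [-+-] → (1.44763, -0.98, -1.1385)–(-1.92, -0.98, -1.1385)  len=3.3676
  (v0,v3,v2) [-+-] → (-1.92, -0.738894, -1.1385)–(-1.92, 0.98, -1.1385)  len=1.7189
  (v5,v1,v4) [++-] → (1.44763, -0.98, -1.1385)–(1.92, -0.98, -1.1385)  len=0.4724
  (v3,v7,v2) [++-] → (-1.44763, 0.98, -1.1385)–(-1.92, 0.98, -1.1385)  len=0.4724
  (v2,v7,v6) [-+-] → (-1.44763, 0.98, -1.1385)–(1.92, 0.98, -1.1385)  len=3.3676
  (v6,v5,v4) [-+-] → (1.92, 0.738894, -1.1385)–(1.92, -0.98, -1.1385)  len=1.7189
  (v7,v5,v6) [++-] → (1.92, 0.738894, -1.1385)–(1.92, 0.98, -1.1385)  len=0.2411

Chained into 1 loop(s):
  loop 1: 8 segments, perimeter = 11.6000
Total perimeter = 11.600
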